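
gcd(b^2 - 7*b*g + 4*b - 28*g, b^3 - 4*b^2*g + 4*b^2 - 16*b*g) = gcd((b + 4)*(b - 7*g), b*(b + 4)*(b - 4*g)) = b + 4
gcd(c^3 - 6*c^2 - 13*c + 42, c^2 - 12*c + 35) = c - 7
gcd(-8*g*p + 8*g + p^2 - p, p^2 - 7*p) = 1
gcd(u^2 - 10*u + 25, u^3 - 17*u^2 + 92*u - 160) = u - 5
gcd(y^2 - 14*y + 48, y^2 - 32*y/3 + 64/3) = y - 8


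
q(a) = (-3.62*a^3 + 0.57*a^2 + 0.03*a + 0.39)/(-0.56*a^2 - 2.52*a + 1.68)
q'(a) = (1.12*a + 2.52)*(-3.62*a^3 + 0.57*a^2 + 0.03*a + 0.39)/(-0.56*a^2 - 2.52*a + 1.68)^2 + (-10.86*a^2 + 1.14*a + 0.03)/(-0.56*a^2 - 2.52*a + 1.68) = (2.0272*a^4 + 18.2448*a^3 - 19.6644*a^2 + 2.352*a + 1.0332)/(0.3136*a^4 + 2.8224*a^3 + 4.4688*a^2 - 8.4672*a + 2.8224)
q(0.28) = 0.39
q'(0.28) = 0.65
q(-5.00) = 1667.82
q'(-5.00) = -19335.93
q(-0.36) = 0.25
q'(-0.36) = -0.50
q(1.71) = 3.75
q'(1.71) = 3.08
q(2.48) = 6.39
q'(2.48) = 3.75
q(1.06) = 2.01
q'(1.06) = 2.18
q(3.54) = 10.73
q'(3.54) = 4.38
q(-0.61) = 0.47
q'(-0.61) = -1.28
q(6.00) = 22.64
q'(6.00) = 5.20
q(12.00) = 56.52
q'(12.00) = 5.93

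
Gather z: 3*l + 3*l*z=3*l*z + 3*l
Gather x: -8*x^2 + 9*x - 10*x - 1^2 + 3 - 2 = -8*x^2 - x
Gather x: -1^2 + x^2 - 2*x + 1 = x^2 - 2*x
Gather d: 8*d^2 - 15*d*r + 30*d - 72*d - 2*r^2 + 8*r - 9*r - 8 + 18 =8*d^2 + d*(-15*r - 42) - 2*r^2 - r + 10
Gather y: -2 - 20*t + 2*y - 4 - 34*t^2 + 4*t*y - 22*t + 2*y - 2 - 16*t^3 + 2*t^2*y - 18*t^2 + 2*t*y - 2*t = -16*t^3 - 52*t^2 - 44*t + y*(2*t^2 + 6*t + 4) - 8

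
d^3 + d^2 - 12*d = d*(d - 3)*(d + 4)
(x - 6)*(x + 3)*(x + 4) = x^3 + x^2 - 30*x - 72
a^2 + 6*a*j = a*(a + 6*j)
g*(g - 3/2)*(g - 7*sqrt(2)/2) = g^3 - 7*sqrt(2)*g^2/2 - 3*g^2/2 + 21*sqrt(2)*g/4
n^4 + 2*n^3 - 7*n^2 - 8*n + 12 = (n - 2)*(n - 1)*(n + 2)*(n + 3)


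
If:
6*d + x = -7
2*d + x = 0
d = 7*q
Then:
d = -7/4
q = -1/4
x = 7/2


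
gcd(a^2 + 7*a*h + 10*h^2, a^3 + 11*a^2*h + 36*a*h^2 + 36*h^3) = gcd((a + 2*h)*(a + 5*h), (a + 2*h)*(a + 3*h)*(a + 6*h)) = a + 2*h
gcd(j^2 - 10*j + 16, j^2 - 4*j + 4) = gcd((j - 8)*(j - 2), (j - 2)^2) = j - 2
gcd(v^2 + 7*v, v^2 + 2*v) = v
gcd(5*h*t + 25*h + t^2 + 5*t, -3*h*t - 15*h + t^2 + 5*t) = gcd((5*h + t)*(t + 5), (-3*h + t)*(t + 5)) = t + 5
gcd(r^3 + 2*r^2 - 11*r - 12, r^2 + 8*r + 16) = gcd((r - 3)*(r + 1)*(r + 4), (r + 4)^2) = r + 4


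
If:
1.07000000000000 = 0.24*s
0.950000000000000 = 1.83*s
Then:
No Solution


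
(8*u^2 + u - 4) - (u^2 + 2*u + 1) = 7*u^2 - u - 5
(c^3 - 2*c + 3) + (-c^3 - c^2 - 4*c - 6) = -c^2 - 6*c - 3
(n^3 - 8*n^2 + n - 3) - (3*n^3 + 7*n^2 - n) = -2*n^3 - 15*n^2 + 2*n - 3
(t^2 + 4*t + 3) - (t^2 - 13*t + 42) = 17*t - 39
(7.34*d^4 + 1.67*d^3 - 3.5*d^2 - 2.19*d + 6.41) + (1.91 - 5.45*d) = 7.34*d^4 + 1.67*d^3 - 3.5*d^2 - 7.64*d + 8.32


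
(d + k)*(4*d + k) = 4*d^2 + 5*d*k + k^2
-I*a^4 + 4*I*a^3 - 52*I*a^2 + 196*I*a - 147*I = (a - 3)*(a - 7*I)*(a + 7*I)*(-I*a + I)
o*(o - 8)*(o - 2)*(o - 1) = o^4 - 11*o^3 + 26*o^2 - 16*o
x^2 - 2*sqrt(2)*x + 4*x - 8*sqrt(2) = (x + 4)*(x - 2*sqrt(2))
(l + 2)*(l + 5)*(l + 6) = l^3 + 13*l^2 + 52*l + 60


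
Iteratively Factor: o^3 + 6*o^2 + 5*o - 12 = (o + 4)*(o^2 + 2*o - 3) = (o + 3)*(o + 4)*(o - 1)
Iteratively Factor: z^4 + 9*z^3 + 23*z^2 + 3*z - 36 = (z + 3)*(z^3 + 6*z^2 + 5*z - 12) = (z + 3)*(z + 4)*(z^2 + 2*z - 3) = (z - 1)*(z + 3)*(z + 4)*(z + 3)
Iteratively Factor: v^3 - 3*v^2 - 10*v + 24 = (v + 3)*(v^2 - 6*v + 8) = (v - 2)*(v + 3)*(v - 4)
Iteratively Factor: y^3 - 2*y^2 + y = (y)*(y^2 - 2*y + 1) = y*(y - 1)*(y - 1)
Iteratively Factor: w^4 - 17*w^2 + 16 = (w + 1)*(w^3 - w^2 - 16*w + 16) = (w - 1)*(w + 1)*(w^2 - 16) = (w - 1)*(w + 1)*(w + 4)*(w - 4)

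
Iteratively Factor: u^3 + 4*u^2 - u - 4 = (u + 4)*(u^2 - 1) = (u - 1)*(u + 4)*(u + 1)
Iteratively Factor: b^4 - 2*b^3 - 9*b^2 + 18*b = (b + 3)*(b^3 - 5*b^2 + 6*b) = b*(b + 3)*(b^2 - 5*b + 6) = b*(b - 2)*(b + 3)*(b - 3)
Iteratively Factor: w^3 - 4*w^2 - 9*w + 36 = (w - 3)*(w^2 - w - 12) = (w - 3)*(w + 3)*(w - 4)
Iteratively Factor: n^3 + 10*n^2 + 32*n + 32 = (n + 4)*(n^2 + 6*n + 8) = (n + 4)^2*(n + 2)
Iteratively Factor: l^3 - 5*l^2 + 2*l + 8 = (l - 2)*(l^2 - 3*l - 4) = (l - 2)*(l + 1)*(l - 4)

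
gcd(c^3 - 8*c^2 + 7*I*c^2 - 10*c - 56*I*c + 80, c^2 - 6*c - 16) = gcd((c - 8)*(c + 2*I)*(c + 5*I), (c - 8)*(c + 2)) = c - 8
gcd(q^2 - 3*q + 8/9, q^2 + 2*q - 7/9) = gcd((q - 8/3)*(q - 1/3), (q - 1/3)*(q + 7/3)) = q - 1/3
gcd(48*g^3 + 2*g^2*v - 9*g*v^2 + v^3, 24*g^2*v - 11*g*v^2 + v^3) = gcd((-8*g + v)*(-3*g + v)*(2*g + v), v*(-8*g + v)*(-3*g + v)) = 24*g^2 - 11*g*v + v^2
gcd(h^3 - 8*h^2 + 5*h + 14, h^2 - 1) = h + 1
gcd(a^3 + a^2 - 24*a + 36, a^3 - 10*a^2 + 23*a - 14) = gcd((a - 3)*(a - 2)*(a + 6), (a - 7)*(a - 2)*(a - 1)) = a - 2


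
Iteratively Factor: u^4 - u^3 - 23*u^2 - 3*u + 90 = (u + 3)*(u^3 - 4*u^2 - 11*u + 30) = (u - 5)*(u + 3)*(u^2 + u - 6) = (u - 5)*(u - 2)*(u + 3)*(u + 3)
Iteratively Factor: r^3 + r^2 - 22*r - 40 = (r + 2)*(r^2 - r - 20) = (r - 5)*(r + 2)*(r + 4)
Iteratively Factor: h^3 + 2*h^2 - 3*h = (h + 3)*(h^2 - h) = (h - 1)*(h + 3)*(h)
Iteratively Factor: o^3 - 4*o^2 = (o - 4)*(o^2) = o*(o - 4)*(o)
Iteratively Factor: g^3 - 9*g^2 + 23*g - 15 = (g - 5)*(g^2 - 4*g + 3) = (g - 5)*(g - 1)*(g - 3)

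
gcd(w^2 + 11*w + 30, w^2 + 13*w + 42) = w + 6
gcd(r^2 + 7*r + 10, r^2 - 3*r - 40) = r + 5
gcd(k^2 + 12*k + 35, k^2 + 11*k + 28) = k + 7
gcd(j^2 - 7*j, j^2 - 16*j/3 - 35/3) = j - 7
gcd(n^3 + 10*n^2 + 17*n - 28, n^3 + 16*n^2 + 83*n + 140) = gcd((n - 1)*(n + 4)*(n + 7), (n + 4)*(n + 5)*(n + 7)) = n^2 + 11*n + 28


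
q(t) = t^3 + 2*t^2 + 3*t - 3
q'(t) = 3*t^2 + 4*t + 3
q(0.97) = 2.70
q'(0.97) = 9.70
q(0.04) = -2.88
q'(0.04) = 3.16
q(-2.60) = -14.86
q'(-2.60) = 12.88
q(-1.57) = -6.65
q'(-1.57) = 4.11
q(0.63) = -0.07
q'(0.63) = 6.71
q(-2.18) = -10.40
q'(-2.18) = 8.54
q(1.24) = 5.70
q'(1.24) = 12.57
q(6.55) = 383.47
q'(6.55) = 157.91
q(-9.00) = -597.00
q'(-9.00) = 210.00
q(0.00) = -3.00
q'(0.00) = 3.00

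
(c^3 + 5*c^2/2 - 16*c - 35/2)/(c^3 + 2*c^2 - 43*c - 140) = (2*c^2 - 5*c - 7)/(2*(c^2 - 3*c - 28))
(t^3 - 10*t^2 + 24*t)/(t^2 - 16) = t*(t - 6)/(t + 4)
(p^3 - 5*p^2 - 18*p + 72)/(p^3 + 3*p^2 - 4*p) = (p^2 - 9*p + 18)/(p*(p - 1))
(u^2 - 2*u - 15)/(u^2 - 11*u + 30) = (u + 3)/(u - 6)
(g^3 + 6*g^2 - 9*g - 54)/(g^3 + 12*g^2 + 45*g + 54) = (g - 3)/(g + 3)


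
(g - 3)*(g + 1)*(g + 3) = g^3 + g^2 - 9*g - 9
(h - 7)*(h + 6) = h^2 - h - 42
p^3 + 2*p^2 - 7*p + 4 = (p - 1)^2*(p + 4)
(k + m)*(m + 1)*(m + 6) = k*m^2 + 7*k*m + 6*k + m^3 + 7*m^2 + 6*m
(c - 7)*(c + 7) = c^2 - 49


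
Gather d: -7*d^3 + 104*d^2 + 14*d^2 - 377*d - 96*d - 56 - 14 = -7*d^3 + 118*d^2 - 473*d - 70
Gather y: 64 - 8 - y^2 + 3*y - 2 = -y^2 + 3*y + 54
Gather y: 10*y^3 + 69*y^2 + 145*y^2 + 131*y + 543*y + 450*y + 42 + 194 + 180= 10*y^3 + 214*y^2 + 1124*y + 416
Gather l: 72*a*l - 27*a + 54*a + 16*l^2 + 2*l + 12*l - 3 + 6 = 27*a + 16*l^2 + l*(72*a + 14) + 3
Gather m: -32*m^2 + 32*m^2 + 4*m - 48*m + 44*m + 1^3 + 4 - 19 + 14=0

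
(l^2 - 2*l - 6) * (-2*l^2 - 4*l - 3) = -2*l^4 + 17*l^2 + 30*l + 18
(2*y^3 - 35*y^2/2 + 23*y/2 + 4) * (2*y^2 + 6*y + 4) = 4*y^5 - 23*y^4 - 74*y^3 + 7*y^2 + 70*y + 16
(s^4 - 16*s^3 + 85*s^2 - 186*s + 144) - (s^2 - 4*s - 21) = s^4 - 16*s^3 + 84*s^2 - 182*s + 165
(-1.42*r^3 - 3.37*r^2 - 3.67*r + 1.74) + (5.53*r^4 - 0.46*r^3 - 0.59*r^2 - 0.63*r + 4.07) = 5.53*r^4 - 1.88*r^3 - 3.96*r^2 - 4.3*r + 5.81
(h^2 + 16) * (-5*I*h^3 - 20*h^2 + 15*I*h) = -5*I*h^5 - 20*h^4 - 65*I*h^3 - 320*h^2 + 240*I*h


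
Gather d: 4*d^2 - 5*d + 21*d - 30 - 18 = 4*d^2 + 16*d - 48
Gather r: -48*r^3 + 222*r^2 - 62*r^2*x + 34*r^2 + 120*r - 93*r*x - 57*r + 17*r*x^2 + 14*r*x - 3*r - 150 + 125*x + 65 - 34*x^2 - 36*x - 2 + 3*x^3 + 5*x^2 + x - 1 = -48*r^3 + r^2*(256 - 62*x) + r*(17*x^2 - 79*x + 60) + 3*x^3 - 29*x^2 + 90*x - 88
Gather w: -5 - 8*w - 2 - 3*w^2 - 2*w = -3*w^2 - 10*w - 7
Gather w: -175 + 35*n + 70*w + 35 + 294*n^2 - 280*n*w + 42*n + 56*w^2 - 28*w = 294*n^2 + 77*n + 56*w^2 + w*(42 - 280*n) - 140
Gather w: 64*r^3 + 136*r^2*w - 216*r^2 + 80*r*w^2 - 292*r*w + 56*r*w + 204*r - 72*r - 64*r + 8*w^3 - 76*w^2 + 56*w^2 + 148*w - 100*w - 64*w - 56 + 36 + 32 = 64*r^3 - 216*r^2 + 68*r + 8*w^3 + w^2*(80*r - 20) + w*(136*r^2 - 236*r - 16) + 12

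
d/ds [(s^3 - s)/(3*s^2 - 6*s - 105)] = (s^4 - 4*s^3 - 104*s^2 + 35)/(3*(s^4 - 4*s^3 - 66*s^2 + 140*s + 1225))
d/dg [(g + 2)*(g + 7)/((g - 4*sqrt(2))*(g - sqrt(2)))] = (-9*g^2 - 5*sqrt(2)*g^2 - 12*g + 72 + 70*sqrt(2))/(g^4 - 10*sqrt(2)*g^3 + 66*g^2 - 80*sqrt(2)*g + 64)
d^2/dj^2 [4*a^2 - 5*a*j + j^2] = 2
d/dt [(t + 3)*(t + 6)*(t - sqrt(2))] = 3*t^2 - 2*sqrt(2)*t + 18*t - 9*sqrt(2) + 18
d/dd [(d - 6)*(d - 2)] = 2*d - 8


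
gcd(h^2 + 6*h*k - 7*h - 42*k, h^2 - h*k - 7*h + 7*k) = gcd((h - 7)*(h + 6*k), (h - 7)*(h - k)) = h - 7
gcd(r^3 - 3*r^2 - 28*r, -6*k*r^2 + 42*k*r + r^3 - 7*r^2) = r^2 - 7*r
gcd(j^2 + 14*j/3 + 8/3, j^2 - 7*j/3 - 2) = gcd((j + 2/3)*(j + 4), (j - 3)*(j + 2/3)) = j + 2/3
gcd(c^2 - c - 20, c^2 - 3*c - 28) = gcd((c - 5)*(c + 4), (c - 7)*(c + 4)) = c + 4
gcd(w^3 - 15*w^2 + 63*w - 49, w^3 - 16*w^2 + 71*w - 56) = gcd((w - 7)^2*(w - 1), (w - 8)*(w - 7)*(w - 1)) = w^2 - 8*w + 7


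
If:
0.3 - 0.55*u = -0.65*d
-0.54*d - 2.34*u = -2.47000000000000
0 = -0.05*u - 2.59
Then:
No Solution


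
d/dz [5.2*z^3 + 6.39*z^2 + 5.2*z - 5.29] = 15.6*z^2 + 12.78*z + 5.2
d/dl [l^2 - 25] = 2*l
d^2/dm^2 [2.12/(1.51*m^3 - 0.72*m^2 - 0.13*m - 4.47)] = ((3.0528 - 19.2072*m)*(-1.51*m^3 + 0.72*m^2 + 0.13*m + 4.47) - 2.12*(-9.06*m^2 + 2.88*m + 0.26)*(-4.53*m^2 + 1.44*m + 0.13))/(-1.51*m^3 + 0.72*m^2 + 0.13*m + 4.47)^3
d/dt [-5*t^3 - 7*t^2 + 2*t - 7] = -15*t^2 - 14*t + 2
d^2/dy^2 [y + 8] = 0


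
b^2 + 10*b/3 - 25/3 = (b - 5/3)*(b + 5)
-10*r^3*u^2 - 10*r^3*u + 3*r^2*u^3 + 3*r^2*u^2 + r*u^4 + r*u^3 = u*(-2*r + u)*(5*r + u)*(r*u + r)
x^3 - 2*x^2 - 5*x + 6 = (x - 3)*(x - 1)*(x + 2)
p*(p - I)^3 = p^4 - 3*I*p^3 - 3*p^2 + I*p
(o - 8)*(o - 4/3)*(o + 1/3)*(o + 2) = o^4 - 7*o^3 - 94*o^2/9 + 56*o/3 + 64/9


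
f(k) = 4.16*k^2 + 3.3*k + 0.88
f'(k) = 8.32*k + 3.3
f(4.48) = 99.16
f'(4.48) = 40.57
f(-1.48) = 5.11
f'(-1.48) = -9.01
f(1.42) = 13.95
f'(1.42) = 15.11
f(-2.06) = 11.74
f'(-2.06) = -13.84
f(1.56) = 16.15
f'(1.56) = 16.28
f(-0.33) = 0.24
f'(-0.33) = 0.55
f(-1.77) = 8.07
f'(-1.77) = -11.43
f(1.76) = 19.57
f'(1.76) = 17.94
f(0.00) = 0.88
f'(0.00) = 3.30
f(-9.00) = 308.14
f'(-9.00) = -71.58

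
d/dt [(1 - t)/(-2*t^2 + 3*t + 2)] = (-2*t^2 + 4*t - 5)/(4*t^4 - 12*t^3 + t^2 + 12*t + 4)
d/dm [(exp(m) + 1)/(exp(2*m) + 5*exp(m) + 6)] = (-(exp(m) + 1)*(2*exp(m) + 5) + exp(2*m) + 5*exp(m) + 6)*exp(m)/(exp(2*m) + 5*exp(m) + 6)^2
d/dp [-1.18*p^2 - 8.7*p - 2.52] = -2.36*p - 8.7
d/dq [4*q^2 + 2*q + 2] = 8*q + 2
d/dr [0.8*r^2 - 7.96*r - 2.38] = 1.6*r - 7.96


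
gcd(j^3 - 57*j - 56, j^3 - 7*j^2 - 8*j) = j^2 - 7*j - 8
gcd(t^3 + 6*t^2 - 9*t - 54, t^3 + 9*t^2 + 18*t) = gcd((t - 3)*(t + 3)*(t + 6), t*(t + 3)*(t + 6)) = t^2 + 9*t + 18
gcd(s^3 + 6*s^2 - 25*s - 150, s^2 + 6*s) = s + 6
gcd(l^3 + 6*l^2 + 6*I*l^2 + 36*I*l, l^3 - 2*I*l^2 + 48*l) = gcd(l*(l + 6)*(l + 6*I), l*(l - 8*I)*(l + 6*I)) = l^2 + 6*I*l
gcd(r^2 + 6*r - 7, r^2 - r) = r - 1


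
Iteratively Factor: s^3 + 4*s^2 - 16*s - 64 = (s + 4)*(s^2 - 16) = (s + 4)^2*(s - 4)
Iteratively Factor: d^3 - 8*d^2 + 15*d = (d)*(d^2 - 8*d + 15) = d*(d - 5)*(d - 3)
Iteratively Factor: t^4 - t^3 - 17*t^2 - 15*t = (t + 1)*(t^3 - 2*t^2 - 15*t) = t*(t + 1)*(t^2 - 2*t - 15) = t*(t + 1)*(t + 3)*(t - 5)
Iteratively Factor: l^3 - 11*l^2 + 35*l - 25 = (l - 5)*(l^2 - 6*l + 5) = (l - 5)^2*(l - 1)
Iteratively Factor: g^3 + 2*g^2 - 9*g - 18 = (g + 3)*(g^2 - g - 6) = (g - 3)*(g + 3)*(g + 2)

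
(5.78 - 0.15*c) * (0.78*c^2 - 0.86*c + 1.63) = -0.117*c^3 + 4.6374*c^2 - 5.2153*c + 9.4214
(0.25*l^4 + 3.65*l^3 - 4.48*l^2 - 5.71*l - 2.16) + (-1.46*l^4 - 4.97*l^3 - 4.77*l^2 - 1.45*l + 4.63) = -1.21*l^4 - 1.32*l^3 - 9.25*l^2 - 7.16*l + 2.47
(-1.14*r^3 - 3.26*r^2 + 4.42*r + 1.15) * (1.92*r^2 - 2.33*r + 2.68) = -2.1888*r^5 - 3.603*r^4 + 13.027*r^3 - 16.8274*r^2 + 9.1661*r + 3.082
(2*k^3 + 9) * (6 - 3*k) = -6*k^4 + 12*k^3 - 27*k + 54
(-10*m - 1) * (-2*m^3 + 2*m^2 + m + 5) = 20*m^4 - 18*m^3 - 12*m^2 - 51*m - 5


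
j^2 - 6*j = j*(j - 6)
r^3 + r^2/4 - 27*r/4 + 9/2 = (r - 2)*(r - 3/4)*(r + 3)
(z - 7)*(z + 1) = z^2 - 6*z - 7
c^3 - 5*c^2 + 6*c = c*(c - 3)*(c - 2)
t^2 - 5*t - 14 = (t - 7)*(t + 2)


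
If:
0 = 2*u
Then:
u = 0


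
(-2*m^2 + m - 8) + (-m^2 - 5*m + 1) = -3*m^2 - 4*m - 7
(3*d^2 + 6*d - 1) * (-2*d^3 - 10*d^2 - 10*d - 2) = -6*d^5 - 42*d^4 - 88*d^3 - 56*d^2 - 2*d + 2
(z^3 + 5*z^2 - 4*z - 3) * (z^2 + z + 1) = z^5 + 6*z^4 + 2*z^3 - 2*z^2 - 7*z - 3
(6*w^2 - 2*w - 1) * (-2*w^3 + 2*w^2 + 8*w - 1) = -12*w^5 + 16*w^4 + 46*w^3 - 24*w^2 - 6*w + 1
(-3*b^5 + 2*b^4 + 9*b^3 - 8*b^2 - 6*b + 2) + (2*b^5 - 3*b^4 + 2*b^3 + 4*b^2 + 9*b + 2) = -b^5 - b^4 + 11*b^3 - 4*b^2 + 3*b + 4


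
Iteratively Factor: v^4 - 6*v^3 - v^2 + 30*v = (v + 2)*(v^3 - 8*v^2 + 15*v) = v*(v + 2)*(v^2 - 8*v + 15) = v*(v - 3)*(v + 2)*(v - 5)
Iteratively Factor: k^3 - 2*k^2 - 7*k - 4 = (k + 1)*(k^2 - 3*k - 4) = (k - 4)*(k + 1)*(k + 1)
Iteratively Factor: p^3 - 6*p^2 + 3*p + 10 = (p + 1)*(p^2 - 7*p + 10) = (p - 2)*(p + 1)*(p - 5)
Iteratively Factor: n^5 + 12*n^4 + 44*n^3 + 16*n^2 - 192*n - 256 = (n + 4)*(n^4 + 8*n^3 + 12*n^2 - 32*n - 64) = (n - 2)*(n + 4)*(n^3 + 10*n^2 + 32*n + 32) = (n - 2)*(n + 4)^2*(n^2 + 6*n + 8) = (n - 2)*(n + 4)^3*(n + 2)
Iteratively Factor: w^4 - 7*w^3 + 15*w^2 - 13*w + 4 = (w - 4)*(w^3 - 3*w^2 + 3*w - 1) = (w - 4)*(w - 1)*(w^2 - 2*w + 1) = (w - 4)*(w - 1)^2*(w - 1)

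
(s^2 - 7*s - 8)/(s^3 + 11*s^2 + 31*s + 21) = (s - 8)/(s^2 + 10*s + 21)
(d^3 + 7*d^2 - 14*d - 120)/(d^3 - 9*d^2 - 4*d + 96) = (d^2 + 11*d + 30)/(d^2 - 5*d - 24)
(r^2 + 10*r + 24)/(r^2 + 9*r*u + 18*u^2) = (r^2 + 10*r + 24)/(r^2 + 9*r*u + 18*u^2)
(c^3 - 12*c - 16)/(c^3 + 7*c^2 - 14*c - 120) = (c^2 + 4*c + 4)/(c^2 + 11*c + 30)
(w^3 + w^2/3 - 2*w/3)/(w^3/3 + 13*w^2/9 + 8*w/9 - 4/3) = 3*w*(w + 1)/(w^2 + 5*w + 6)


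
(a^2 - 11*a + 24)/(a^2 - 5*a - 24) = (a - 3)/(a + 3)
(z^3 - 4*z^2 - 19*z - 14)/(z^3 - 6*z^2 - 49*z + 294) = (z^2 + 3*z + 2)/(z^2 + z - 42)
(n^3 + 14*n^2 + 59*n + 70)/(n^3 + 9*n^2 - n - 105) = (n + 2)/(n - 3)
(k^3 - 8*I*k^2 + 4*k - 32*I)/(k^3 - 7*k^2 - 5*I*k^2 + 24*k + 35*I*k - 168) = (k^2 + 4)/(k^2 + k*(-7 + 3*I) - 21*I)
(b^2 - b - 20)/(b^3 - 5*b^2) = (b + 4)/b^2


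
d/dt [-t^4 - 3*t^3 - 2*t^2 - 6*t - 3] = -4*t^3 - 9*t^2 - 4*t - 6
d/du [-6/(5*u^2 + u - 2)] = 6*(10*u + 1)/(5*u^2 + u - 2)^2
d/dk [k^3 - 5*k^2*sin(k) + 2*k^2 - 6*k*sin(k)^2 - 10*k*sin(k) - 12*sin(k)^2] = -5*k^2*cos(k) + 3*k^2 - 6*k*sin(2*k) - 10*sqrt(2)*k*sin(k + pi/4) + 4*k - 10*sin(k) - 12*sin(2*k) + 3*cos(2*k) - 3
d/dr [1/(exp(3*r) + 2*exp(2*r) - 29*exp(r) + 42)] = (-3*exp(2*r) - 4*exp(r) + 29)*exp(r)/(exp(3*r) + 2*exp(2*r) - 29*exp(r) + 42)^2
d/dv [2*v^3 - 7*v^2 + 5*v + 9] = 6*v^2 - 14*v + 5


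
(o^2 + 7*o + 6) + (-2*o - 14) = o^2 + 5*o - 8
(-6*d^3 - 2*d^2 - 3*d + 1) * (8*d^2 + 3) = -48*d^5 - 16*d^4 - 42*d^3 + 2*d^2 - 9*d + 3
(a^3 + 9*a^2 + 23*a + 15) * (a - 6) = a^4 + 3*a^3 - 31*a^2 - 123*a - 90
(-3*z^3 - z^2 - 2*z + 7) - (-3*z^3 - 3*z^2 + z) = 2*z^2 - 3*z + 7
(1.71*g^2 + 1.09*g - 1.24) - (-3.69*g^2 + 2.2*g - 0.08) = 5.4*g^2 - 1.11*g - 1.16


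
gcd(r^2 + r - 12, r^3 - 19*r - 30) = 1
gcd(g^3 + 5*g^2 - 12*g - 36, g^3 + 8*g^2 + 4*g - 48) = g + 6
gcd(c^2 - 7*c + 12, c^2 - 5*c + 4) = c - 4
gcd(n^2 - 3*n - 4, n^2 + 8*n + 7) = n + 1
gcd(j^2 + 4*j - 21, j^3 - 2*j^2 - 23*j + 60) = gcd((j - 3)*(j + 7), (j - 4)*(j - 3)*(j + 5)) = j - 3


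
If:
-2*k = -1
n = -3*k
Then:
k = 1/2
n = -3/2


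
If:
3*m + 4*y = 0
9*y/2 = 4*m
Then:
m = 0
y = 0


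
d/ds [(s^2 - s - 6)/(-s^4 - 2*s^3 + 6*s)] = (2*s^5 - s^4 - 28*s^3 - 30*s^2 + 36)/(s^2*(s^6 + 4*s^5 + 4*s^4 - 12*s^3 - 24*s^2 + 36))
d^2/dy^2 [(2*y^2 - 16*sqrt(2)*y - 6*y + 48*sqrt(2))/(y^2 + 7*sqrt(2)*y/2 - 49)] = 8*(-23*sqrt(2)*y^3 - 6*y^3 + 144*sqrt(2)*y^2 + 294*y^2 - 2352*sqrt(2)*y + 126*y - 686 + 2499*sqrt(2))/(4*y^6 + 42*sqrt(2)*y^5 - 294*y^4 - 3773*sqrt(2)*y^3 + 14406*y^2 + 100842*sqrt(2)*y - 470596)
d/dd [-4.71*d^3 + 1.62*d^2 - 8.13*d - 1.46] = -14.13*d^2 + 3.24*d - 8.13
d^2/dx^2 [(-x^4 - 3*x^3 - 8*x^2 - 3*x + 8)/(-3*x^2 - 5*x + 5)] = 2*(9*x^6 + 45*x^5 + 30*x^4 - 173*x^3 + 69*x^2 - 45)/(27*x^6 + 135*x^5 + 90*x^4 - 325*x^3 - 150*x^2 + 375*x - 125)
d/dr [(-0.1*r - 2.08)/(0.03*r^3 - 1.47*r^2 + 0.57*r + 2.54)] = (0.006*r^3 + 0.0402*r^2 - 6.1152*r + 0.9316)/(0.0009*r^6 - 0.0882*r^5 + 2.1951*r^4 - 1.5234*r^3 - 7.1427*r^2 + 2.8956*r + 6.4516)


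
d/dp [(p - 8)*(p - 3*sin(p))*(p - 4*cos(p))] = (8 - p)*(p - 4*cos(p))*(3*cos(p) - 1) + (p - 8)*(p - 3*sin(p))*(4*sin(p) + 1) + (p - 3*sin(p))*(p - 4*cos(p))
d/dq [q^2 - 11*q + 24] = 2*q - 11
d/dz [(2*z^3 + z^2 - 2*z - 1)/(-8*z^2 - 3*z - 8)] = (-16*z^4 - 12*z^3 - 67*z^2 - 32*z + 13)/(64*z^4 + 48*z^3 + 137*z^2 + 48*z + 64)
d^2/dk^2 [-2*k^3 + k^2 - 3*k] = 2 - 12*k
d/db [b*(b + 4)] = 2*b + 4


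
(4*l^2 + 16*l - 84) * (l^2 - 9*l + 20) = 4*l^4 - 20*l^3 - 148*l^2 + 1076*l - 1680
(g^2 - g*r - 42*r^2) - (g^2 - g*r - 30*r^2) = -12*r^2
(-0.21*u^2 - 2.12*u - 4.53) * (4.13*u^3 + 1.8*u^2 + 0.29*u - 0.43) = -0.8673*u^5 - 9.1336*u^4 - 22.5858*u^3 - 8.6785*u^2 - 0.4021*u + 1.9479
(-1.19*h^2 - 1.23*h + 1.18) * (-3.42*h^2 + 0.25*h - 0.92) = 4.0698*h^4 + 3.9091*h^3 - 3.2483*h^2 + 1.4266*h - 1.0856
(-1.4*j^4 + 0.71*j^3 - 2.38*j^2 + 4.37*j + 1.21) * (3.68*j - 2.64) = -5.152*j^5 + 6.3088*j^4 - 10.6328*j^3 + 22.3648*j^2 - 7.084*j - 3.1944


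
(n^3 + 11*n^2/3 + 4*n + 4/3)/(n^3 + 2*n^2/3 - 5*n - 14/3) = (3*n + 2)/(3*n - 7)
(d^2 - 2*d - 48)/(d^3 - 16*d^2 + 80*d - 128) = (d + 6)/(d^2 - 8*d + 16)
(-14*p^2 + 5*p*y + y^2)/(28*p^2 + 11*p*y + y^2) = (-2*p + y)/(4*p + y)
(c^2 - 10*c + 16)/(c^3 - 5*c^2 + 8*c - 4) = (c - 8)/(c^2 - 3*c + 2)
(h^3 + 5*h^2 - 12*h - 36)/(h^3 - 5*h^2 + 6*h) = (h^2 + 8*h + 12)/(h*(h - 2))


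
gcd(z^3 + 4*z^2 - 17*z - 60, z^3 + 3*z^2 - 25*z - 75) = z^2 + 8*z + 15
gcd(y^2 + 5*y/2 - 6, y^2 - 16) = y + 4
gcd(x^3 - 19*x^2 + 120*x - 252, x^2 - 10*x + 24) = x - 6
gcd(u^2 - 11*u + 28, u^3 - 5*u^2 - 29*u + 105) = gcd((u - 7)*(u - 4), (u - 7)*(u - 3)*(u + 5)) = u - 7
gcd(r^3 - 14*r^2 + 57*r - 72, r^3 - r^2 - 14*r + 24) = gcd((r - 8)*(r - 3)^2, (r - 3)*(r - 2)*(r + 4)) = r - 3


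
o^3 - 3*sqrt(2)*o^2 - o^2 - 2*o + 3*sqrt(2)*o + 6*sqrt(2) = (o - 2)*(o + 1)*(o - 3*sqrt(2))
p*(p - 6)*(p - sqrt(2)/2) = p^3 - 6*p^2 - sqrt(2)*p^2/2 + 3*sqrt(2)*p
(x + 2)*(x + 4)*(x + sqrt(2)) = x^3 + sqrt(2)*x^2 + 6*x^2 + 8*x + 6*sqrt(2)*x + 8*sqrt(2)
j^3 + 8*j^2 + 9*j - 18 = (j - 1)*(j + 3)*(j + 6)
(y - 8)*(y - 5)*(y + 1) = y^3 - 12*y^2 + 27*y + 40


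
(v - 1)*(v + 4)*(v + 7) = v^3 + 10*v^2 + 17*v - 28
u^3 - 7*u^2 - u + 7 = (u - 7)*(u - 1)*(u + 1)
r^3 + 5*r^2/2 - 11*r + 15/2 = (r - 3/2)*(r - 1)*(r + 5)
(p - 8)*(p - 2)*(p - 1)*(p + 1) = p^4 - 10*p^3 + 15*p^2 + 10*p - 16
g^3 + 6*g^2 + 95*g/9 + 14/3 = (g + 2/3)*(g + 7/3)*(g + 3)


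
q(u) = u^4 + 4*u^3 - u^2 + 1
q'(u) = 4*u^3 + 12*u^2 - 2*u = 2*u*(2*u^2 + 6*u - 1)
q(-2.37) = -26.32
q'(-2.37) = 18.89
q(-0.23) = 0.90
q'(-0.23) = 1.05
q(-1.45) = -8.88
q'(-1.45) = 15.94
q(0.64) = 1.81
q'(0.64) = 4.68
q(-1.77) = -14.50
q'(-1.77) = 18.95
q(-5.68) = 276.60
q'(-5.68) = -334.49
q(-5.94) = 372.31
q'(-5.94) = -403.06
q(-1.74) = -13.93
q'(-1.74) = 18.74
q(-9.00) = 3565.00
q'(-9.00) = -1926.00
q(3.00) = 181.00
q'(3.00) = 210.00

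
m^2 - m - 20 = (m - 5)*(m + 4)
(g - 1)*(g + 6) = g^2 + 5*g - 6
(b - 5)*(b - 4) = b^2 - 9*b + 20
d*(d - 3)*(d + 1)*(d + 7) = d^4 + 5*d^3 - 17*d^2 - 21*d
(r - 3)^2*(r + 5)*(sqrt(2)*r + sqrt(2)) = sqrt(2)*r^4 - 22*sqrt(2)*r^2 + 24*sqrt(2)*r + 45*sqrt(2)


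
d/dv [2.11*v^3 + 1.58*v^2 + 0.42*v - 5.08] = 6.33*v^2 + 3.16*v + 0.42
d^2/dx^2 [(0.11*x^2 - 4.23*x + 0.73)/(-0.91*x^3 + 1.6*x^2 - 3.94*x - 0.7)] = (-0.182182*x^6 + 21.017178*x^5 - 41.841072*x^4 + 7.925296*x^3 - 59.990172*x^2 + 58.82718*x - 47.740136)/(0.753571*x^9 - 3.97488*x^8 + 16.776942*x^7 - 36.77683*x^6 + 66.523428*x^5 - 54.0786*x^4 + 36.023884*x^3 + 30.24756*x^2 + 5.7918*x + 0.343)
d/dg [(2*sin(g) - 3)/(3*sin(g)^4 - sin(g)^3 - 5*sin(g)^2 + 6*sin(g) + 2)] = (-18*sin(g)^4 + sin(g)^2 - 10*sin(3*g) + 22)*cos(g)/(3*sin(g)^4 - sin(g)^3 - 5*sin(g)^2 + 6*sin(g) + 2)^2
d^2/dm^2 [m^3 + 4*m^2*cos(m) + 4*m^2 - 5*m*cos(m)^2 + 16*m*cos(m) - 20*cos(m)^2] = -4*m^2*cos(m) - 16*sqrt(2)*m*sin(m + pi/4) + 10*m*cos(2*m) + 6*m - 32*sin(m) + 10*sin(2*m) + 8*cos(m) + 40*cos(2*m) + 8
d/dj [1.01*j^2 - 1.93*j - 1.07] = 2.02*j - 1.93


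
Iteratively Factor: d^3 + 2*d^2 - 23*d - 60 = (d - 5)*(d^2 + 7*d + 12) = (d - 5)*(d + 4)*(d + 3)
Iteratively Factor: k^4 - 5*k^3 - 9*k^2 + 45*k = (k - 3)*(k^3 - 2*k^2 - 15*k) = (k - 3)*(k + 3)*(k^2 - 5*k) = k*(k - 3)*(k + 3)*(k - 5)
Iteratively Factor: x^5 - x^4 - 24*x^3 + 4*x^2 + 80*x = (x + 2)*(x^4 - 3*x^3 - 18*x^2 + 40*x) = (x - 2)*(x + 2)*(x^3 - x^2 - 20*x) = (x - 2)*(x + 2)*(x + 4)*(x^2 - 5*x) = (x - 5)*(x - 2)*(x + 2)*(x + 4)*(x)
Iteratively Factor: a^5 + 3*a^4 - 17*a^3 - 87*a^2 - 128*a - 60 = (a - 5)*(a^4 + 8*a^3 + 23*a^2 + 28*a + 12) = (a - 5)*(a + 1)*(a^3 + 7*a^2 + 16*a + 12) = (a - 5)*(a + 1)*(a + 2)*(a^2 + 5*a + 6) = (a - 5)*(a + 1)*(a + 2)*(a + 3)*(a + 2)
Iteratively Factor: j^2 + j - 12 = (j - 3)*(j + 4)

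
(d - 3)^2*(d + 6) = d^3 - 27*d + 54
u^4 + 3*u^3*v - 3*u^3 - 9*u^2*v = u^2*(u - 3)*(u + 3*v)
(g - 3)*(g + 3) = g^2 - 9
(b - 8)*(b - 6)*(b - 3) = b^3 - 17*b^2 + 90*b - 144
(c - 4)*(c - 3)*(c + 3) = c^3 - 4*c^2 - 9*c + 36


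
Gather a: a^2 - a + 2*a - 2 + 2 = a^2 + a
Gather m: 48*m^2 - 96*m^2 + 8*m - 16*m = -48*m^2 - 8*m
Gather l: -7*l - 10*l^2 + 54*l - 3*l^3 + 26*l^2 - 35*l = -3*l^3 + 16*l^2 + 12*l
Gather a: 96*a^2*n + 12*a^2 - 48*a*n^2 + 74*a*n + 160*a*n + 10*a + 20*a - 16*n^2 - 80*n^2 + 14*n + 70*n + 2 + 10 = a^2*(96*n + 12) + a*(-48*n^2 + 234*n + 30) - 96*n^2 + 84*n + 12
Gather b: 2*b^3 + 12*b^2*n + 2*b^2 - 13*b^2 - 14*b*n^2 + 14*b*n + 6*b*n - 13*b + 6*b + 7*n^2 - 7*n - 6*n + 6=2*b^3 + b^2*(12*n - 11) + b*(-14*n^2 + 20*n - 7) + 7*n^2 - 13*n + 6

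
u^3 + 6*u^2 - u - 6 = (u - 1)*(u + 1)*(u + 6)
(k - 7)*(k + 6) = k^2 - k - 42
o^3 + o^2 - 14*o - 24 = (o - 4)*(o + 2)*(o + 3)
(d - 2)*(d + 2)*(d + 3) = d^3 + 3*d^2 - 4*d - 12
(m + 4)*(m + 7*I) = m^2 + 4*m + 7*I*m + 28*I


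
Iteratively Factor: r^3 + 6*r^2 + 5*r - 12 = (r + 3)*(r^2 + 3*r - 4) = (r + 3)*(r + 4)*(r - 1)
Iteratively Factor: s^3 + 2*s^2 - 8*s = (s + 4)*(s^2 - 2*s) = s*(s + 4)*(s - 2)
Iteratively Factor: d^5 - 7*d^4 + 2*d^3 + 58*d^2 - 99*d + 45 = (d + 3)*(d^4 - 10*d^3 + 32*d^2 - 38*d + 15) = (d - 1)*(d + 3)*(d^3 - 9*d^2 + 23*d - 15) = (d - 1)^2*(d + 3)*(d^2 - 8*d + 15) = (d - 5)*(d - 1)^2*(d + 3)*(d - 3)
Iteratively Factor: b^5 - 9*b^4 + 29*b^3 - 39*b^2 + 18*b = (b)*(b^4 - 9*b^3 + 29*b^2 - 39*b + 18) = b*(b - 3)*(b^3 - 6*b^2 + 11*b - 6) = b*(b - 3)^2*(b^2 - 3*b + 2) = b*(b - 3)^2*(b - 2)*(b - 1)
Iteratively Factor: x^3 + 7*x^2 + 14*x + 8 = (x + 2)*(x^2 + 5*x + 4) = (x + 1)*(x + 2)*(x + 4)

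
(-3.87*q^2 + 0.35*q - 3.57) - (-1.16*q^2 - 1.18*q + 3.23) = -2.71*q^2 + 1.53*q - 6.8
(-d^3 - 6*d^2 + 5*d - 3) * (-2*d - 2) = 2*d^4 + 14*d^3 + 2*d^2 - 4*d + 6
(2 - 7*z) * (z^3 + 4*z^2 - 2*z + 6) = -7*z^4 - 26*z^3 + 22*z^2 - 46*z + 12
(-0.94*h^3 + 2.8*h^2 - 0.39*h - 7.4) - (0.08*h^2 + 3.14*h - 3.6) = -0.94*h^3 + 2.72*h^2 - 3.53*h - 3.8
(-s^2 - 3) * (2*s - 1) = -2*s^3 + s^2 - 6*s + 3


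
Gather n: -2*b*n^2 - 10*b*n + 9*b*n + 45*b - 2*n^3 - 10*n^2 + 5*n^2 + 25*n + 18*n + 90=45*b - 2*n^3 + n^2*(-2*b - 5) + n*(43 - b) + 90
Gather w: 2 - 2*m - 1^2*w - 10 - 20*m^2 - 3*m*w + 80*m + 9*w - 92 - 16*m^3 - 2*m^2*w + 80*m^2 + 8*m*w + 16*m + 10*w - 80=-16*m^3 + 60*m^2 + 94*m + w*(-2*m^2 + 5*m + 18) - 180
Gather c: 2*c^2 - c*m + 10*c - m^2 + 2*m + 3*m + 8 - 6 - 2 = 2*c^2 + c*(10 - m) - m^2 + 5*m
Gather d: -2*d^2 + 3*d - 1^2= -2*d^2 + 3*d - 1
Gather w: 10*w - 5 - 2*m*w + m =m + w*(10 - 2*m) - 5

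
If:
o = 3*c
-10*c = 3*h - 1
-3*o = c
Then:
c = 0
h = 1/3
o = 0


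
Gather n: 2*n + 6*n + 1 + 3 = 8*n + 4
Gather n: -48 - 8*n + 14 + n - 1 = -7*n - 35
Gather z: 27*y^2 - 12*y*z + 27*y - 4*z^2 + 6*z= 27*y^2 + 27*y - 4*z^2 + z*(6 - 12*y)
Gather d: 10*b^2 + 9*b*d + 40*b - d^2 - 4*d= 10*b^2 + 40*b - d^2 + d*(9*b - 4)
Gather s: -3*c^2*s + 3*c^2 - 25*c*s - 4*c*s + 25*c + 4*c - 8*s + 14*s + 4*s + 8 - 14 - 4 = 3*c^2 + 29*c + s*(-3*c^2 - 29*c + 10) - 10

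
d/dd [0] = 0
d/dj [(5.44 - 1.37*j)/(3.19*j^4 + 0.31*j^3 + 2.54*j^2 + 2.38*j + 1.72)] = (13.1109*j^4 - 68.565*j^3 - 1.5794*j^2 - 27.6352*j - 15.3036)/(10.1761*j^8 + 1.9778*j^7 + 16.3013*j^6 + 16.7592*j^5 + 18.9008*j^4 + 13.1568*j^3 + 14.402*j^2 + 8.1872*j + 2.9584)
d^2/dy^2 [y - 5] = 0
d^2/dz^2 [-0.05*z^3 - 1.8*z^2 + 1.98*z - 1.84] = -0.3*z - 3.6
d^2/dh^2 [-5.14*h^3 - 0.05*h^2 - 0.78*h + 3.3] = -30.84*h - 0.1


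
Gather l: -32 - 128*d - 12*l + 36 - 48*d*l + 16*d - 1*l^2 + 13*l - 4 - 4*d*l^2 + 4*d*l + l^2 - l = -4*d*l^2 - 44*d*l - 112*d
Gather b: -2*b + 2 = 2 - 2*b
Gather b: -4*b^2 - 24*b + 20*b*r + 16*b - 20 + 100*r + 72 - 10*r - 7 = -4*b^2 + b*(20*r - 8) + 90*r + 45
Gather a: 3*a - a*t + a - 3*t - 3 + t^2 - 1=a*(4 - t) + t^2 - 3*t - 4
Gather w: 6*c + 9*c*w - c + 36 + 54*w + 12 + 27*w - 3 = 5*c + w*(9*c + 81) + 45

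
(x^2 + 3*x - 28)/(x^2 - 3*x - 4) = (x + 7)/(x + 1)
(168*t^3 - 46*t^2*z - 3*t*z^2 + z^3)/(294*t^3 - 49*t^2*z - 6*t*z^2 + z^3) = (-4*t + z)/(-7*t + z)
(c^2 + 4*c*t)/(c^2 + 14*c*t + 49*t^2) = c*(c + 4*t)/(c^2 + 14*c*t + 49*t^2)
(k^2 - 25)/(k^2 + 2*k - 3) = (k^2 - 25)/(k^2 + 2*k - 3)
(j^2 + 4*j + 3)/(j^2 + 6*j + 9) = (j + 1)/(j + 3)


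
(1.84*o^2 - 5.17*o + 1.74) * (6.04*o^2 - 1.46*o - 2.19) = 11.1136*o^4 - 33.9132*o^3 + 14.0282*o^2 + 8.7819*o - 3.8106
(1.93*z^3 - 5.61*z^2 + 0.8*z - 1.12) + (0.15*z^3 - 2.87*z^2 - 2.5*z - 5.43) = 2.08*z^3 - 8.48*z^2 - 1.7*z - 6.55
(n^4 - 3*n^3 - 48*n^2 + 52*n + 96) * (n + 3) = n^5 - 57*n^3 - 92*n^2 + 252*n + 288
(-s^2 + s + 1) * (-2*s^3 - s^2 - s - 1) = 2*s^5 - s^4 - 2*s^3 - s^2 - 2*s - 1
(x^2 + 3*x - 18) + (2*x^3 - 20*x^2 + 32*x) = 2*x^3 - 19*x^2 + 35*x - 18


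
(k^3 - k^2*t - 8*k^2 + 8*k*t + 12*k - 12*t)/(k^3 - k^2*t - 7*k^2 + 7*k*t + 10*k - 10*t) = (k - 6)/(k - 5)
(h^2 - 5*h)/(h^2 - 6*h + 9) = h*(h - 5)/(h^2 - 6*h + 9)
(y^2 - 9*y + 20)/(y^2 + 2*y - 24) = (y - 5)/(y + 6)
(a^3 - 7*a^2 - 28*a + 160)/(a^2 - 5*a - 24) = (a^2 + a - 20)/(a + 3)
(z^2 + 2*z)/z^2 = (z + 2)/z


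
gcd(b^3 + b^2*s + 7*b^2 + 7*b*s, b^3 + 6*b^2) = b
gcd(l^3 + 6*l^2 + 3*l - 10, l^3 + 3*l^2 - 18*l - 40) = l^2 + 7*l + 10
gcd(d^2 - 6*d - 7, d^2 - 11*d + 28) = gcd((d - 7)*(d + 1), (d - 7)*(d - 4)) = d - 7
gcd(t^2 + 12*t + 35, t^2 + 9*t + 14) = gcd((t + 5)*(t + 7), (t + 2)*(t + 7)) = t + 7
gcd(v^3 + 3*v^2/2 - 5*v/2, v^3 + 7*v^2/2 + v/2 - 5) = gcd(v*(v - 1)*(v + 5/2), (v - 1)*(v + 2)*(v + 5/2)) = v^2 + 3*v/2 - 5/2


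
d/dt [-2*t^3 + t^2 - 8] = 2*t*(1 - 3*t)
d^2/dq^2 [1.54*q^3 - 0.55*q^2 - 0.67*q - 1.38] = 9.24*q - 1.1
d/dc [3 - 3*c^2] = -6*c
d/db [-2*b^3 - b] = -6*b^2 - 1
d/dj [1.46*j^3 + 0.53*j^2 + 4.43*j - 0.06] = 4.38*j^2 + 1.06*j + 4.43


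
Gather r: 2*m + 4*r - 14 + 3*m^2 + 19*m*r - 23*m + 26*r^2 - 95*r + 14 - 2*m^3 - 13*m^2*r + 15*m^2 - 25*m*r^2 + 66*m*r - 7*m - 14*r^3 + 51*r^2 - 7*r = -2*m^3 + 18*m^2 - 28*m - 14*r^3 + r^2*(77 - 25*m) + r*(-13*m^2 + 85*m - 98)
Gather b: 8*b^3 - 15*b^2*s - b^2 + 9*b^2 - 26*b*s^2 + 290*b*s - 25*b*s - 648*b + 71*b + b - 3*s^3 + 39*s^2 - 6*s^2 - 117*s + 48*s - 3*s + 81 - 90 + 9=8*b^3 + b^2*(8 - 15*s) + b*(-26*s^2 + 265*s - 576) - 3*s^3 + 33*s^2 - 72*s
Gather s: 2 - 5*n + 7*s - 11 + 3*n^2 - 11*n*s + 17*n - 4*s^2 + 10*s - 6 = 3*n^2 + 12*n - 4*s^2 + s*(17 - 11*n) - 15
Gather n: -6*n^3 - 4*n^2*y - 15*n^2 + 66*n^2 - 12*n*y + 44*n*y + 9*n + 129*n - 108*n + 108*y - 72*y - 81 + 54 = -6*n^3 + n^2*(51 - 4*y) + n*(32*y + 30) + 36*y - 27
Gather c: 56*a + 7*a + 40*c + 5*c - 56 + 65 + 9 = 63*a + 45*c + 18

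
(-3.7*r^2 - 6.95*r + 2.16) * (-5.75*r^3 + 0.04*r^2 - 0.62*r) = 21.275*r^5 + 39.8145*r^4 - 10.404*r^3 + 4.3954*r^2 - 1.3392*r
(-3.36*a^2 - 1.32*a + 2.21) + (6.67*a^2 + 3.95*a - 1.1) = 3.31*a^2 + 2.63*a + 1.11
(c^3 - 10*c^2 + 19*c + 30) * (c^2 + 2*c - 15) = c^5 - 8*c^4 - 16*c^3 + 218*c^2 - 225*c - 450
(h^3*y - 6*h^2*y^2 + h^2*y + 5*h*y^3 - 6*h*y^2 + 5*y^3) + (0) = h^3*y - 6*h^2*y^2 + h^2*y + 5*h*y^3 - 6*h*y^2 + 5*y^3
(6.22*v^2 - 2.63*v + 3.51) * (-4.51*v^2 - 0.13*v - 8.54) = -28.0522*v^4 + 11.0527*v^3 - 68.607*v^2 + 22.0039*v - 29.9754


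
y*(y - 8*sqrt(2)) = y^2 - 8*sqrt(2)*y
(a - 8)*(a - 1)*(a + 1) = a^3 - 8*a^2 - a + 8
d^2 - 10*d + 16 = (d - 8)*(d - 2)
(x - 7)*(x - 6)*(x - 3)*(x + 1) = x^4 - 15*x^3 + 65*x^2 - 45*x - 126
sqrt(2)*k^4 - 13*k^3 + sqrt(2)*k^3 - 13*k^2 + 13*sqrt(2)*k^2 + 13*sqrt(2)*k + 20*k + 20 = (k + 1)*(k - 5*sqrt(2))*(k - 2*sqrt(2))*(sqrt(2)*k + 1)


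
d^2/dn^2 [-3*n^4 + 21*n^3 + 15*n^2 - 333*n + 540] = -36*n^2 + 126*n + 30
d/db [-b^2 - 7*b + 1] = -2*b - 7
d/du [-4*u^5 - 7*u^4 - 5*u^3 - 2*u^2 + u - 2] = -20*u^4 - 28*u^3 - 15*u^2 - 4*u + 1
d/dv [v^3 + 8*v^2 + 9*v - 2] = 3*v^2 + 16*v + 9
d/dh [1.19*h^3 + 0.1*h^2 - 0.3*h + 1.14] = 3.57*h^2 + 0.2*h - 0.3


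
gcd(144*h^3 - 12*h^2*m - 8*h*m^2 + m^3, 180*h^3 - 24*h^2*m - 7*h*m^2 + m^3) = 36*h^2 - 12*h*m + m^2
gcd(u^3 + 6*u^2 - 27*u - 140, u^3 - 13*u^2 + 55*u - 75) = u - 5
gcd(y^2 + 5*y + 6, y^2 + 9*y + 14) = y + 2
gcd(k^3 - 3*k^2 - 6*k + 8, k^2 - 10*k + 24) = k - 4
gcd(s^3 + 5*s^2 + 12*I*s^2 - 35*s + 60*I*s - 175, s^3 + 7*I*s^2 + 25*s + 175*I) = s^2 + 12*I*s - 35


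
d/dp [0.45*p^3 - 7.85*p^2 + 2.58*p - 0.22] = 1.35*p^2 - 15.7*p + 2.58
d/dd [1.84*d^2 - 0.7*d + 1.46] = 3.68*d - 0.7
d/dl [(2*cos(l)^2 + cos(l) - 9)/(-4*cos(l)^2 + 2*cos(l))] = (-4*sin(l) - 9*sin(l)/cos(l)^2 + 36*tan(l))/(2*(2*cos(l) - 1)^2)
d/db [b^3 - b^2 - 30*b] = 3*b^2 - 2*b - 30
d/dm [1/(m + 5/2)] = -4/(2*m + 5)^2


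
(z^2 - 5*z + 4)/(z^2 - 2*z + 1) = (z - 4)/(z - 1)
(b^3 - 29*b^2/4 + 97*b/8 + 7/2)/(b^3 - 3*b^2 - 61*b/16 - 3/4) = 2*(2*b - 7)/(4*b + 3)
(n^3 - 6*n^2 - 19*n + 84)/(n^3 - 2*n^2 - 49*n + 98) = (n^2 + n - 12)/(n^2 + 5*n - 14)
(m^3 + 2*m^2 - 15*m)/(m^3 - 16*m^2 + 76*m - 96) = m*(m^2 + 2*m - 15)/(m^3 - 16*m^2 + 76*m - 96)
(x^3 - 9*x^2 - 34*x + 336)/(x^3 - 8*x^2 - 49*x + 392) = (x + 6)/(x + 7)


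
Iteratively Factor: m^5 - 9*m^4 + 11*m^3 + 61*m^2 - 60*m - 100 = (m + 2)*(m^4 - 11*m^3 + 33*m^2 - 5*m - 50) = (m - 5)*(m + 2)*(m^3 - 6*m^2 + 3*m + 10) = (m - 5)*(m + 1)*(m + 2)*(m^2 - 7*m + 10) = (m - 5)^2*(m + 1)*(m + 2)*(m - 2)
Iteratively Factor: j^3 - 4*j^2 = (j - 4)*(j^2) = j*(j - 4)*(j)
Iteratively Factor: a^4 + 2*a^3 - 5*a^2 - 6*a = (a - 2)*(a^3 + 4*a^2 + 3*a) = (a - 2)*(a + 1)*(a^2 + 3*a) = a*(a - 2)*(a + 1)*(a + 3)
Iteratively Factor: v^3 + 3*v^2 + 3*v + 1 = (v + 1)*(v^2 + 2*v + 1) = (v + 1)^2*(v + 1)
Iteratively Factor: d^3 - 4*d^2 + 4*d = (d - 2)*(d^2 - 2*d) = (d - 2)^2*(d)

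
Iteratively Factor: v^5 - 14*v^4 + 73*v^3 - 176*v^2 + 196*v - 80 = (v - 1)*(v^4 - 13*v^3 + 60*v^2 - 116*v + 80) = (v - 2)*(v - 1)*(v^3 - 11*v^2 + 38*v - 40) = (v - 5)*(v - 2)*(v - 1)*(v^2 - 6*v + 8) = (v - 5)*(v - 2)^2*(v - 1)*(v - 4)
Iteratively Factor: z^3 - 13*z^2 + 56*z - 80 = (z - 5)*(z^2 - 8*z + 16) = (z - 5)*(z - 4)*(z - 4)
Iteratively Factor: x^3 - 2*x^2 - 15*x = (x)*(x^2 - 2*x - 15) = x*(x + 3)*(x - 5)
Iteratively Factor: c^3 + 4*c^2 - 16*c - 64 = (c - 4)*(c^2 + 8*c + 16) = (c - 4)*(c + 4)*(c + 4)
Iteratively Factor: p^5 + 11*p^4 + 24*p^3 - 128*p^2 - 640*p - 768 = (p + 4)*(p^4 + 7*p^3 - 4*p^2 - 112*p - 192) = (p + 4)^2*(p^3 + 3*p^2 - 16*p - 48) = (p + 4)^3*(p^2 - p - 12) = (p - 4)*(p + 4)^3*(p + 3)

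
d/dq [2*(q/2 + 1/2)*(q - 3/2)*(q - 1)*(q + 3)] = 4*q^3 + 9*q^2/2 - 11*q - 3/2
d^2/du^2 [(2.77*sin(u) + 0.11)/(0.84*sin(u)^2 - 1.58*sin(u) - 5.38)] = (-1.954512*sin(u)^5 - 3.986808*sin(u)^4 - 70.762104*sin(u)^3 + 21.748752*sin(u)^2 - 5.00779199999999*sin(u) - 45.548784)/(0.592704*sin(u)^6 - 3.344544*sin(u)^5 - 5.097456*sin(u)^4 + 38.897704*sin(u)^3 + 32.647992*sin(u)^2 - 137.196456*sin(u) - 155.720872)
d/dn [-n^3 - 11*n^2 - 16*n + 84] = -3*n^2 - 22*n - 16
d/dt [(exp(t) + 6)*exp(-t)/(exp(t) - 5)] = (-exp(2*t) - 12*exp(t) + 30)*exp(-t)/(exp(2*t) - 10*exp(t) + 25)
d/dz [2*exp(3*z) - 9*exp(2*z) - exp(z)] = (6*exp(2*z) - 18*exp(z) - 1)*exp(z)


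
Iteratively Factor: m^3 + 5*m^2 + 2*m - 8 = (m + 4)*(m^2 + m - 2) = (m - 1)*(m + 4)*(m + 2)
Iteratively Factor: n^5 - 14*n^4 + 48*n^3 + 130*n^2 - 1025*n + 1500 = (n - 5)*(n^4 - 9*n^3 + 3*n^2 + 145*n - 300) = (n - 5)^2*(n^3 - 4*n^2 - 17*n + 60) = (n - 5)^2*(n + 4)*(n^2 - 8*n + 15) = (n - 5)^3*(n + 4)*(n - 3)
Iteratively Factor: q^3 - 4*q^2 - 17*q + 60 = (q - 5)*(q^2 + q - 12) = (q - 5)*(q + 4)*(q - 3)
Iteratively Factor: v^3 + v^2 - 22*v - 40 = (v + 4)*(v^2 - 3*v - 10) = (v + 2)*(v + 4)*(v - 5)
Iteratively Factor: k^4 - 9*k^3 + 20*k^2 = (k - 5)*(k^3 - 4*k^2) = k*(k - 5)*(k^2 - 4*k) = k^2*(k - 5)*(k - 4)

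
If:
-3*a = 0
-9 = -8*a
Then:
No Solution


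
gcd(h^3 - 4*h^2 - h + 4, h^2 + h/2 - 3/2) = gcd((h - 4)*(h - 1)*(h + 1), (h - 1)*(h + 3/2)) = h - 1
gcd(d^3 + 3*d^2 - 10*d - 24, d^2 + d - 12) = d^2 + d - 12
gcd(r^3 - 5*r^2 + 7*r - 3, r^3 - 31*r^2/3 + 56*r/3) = 1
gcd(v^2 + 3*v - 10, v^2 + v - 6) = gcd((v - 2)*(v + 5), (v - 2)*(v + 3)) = v - 2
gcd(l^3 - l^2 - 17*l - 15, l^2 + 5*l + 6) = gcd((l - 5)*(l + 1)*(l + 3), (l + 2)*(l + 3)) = l + 3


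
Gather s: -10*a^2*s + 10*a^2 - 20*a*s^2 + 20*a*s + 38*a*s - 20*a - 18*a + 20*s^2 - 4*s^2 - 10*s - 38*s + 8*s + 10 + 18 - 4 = 10*a^2 - 38*a + s^2*(16 - 20*a) + s*(-10*a^2 + 58*a - 40) + 24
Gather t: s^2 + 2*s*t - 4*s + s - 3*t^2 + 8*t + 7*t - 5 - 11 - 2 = s^2 - 3*s - 3*t^2 + t*(2*s + 15) - 18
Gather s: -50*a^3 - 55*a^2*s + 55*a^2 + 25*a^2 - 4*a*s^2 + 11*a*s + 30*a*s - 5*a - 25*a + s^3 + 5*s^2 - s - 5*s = -50*a^3 + 80*a^2 - 30*a + s^3 + s^2*(5 - 4*a) + s*(-55*a^2 + 41*a - 6)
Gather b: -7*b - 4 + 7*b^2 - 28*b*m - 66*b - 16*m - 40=7*b^2 + b*(-28*m - 73) - 16*m - 44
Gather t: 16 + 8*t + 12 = 8*t + 28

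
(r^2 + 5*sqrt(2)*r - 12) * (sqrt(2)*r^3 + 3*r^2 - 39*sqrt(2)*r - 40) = sqrt(2)*r^5 + 13*r^4 - 36*sqrt(2)*r^3 - 466*r^2 + 268*sqrt(2)*r + 480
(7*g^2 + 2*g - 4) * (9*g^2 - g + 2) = 63*g^4 + 11*g^3 - 24*g^2 + 8*g - 8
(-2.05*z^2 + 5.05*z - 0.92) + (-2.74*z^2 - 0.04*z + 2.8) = -4.79*z^2 + 5.01*z + 1.88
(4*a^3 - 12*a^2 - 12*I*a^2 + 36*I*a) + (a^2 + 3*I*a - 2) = 4*a^3 - 11*a^2 - 12*I*a^2 + 39*I*a - 2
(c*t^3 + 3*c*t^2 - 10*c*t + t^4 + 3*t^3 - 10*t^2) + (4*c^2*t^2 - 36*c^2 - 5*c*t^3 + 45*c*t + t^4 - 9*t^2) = 4*c^2*t^2 - 36*c^2 - 4*c*t^3 + 3*c*t^2 + 35*c*t + 2*t^4 + 3*t^3 - 19*t^2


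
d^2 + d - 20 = (d - 4)*(d + 5)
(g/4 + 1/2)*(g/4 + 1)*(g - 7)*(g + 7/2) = g^4/16 + 5*g^3/32 - 75*g^2/32 - 175*g/16 - 49/4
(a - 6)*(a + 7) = a^2 + a - 42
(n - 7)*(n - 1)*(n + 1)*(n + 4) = n^4 - 3*n^3 - 29*n^2 + 3*n + 28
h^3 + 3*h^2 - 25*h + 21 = (h - 3)*(h - 1)*(h + 7)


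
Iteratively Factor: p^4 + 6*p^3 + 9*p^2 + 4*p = (p)*(p^3 + 6*p^2 + 9*p + 4) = p*(p + 1)*(p^2 + 5*p + 4) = p*(p + 1)*(p + 4)*(p + 1)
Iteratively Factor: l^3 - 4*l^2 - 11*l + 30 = (l - 2)*(l^2 - 2*l - 15) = (l - 2)*(l + 3)*(l - 5)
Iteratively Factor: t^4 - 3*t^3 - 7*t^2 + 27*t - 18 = (t - 3)*(t^3 - 7*t + 6) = (t - 3)*(t + 3)*(t^2 - 3*t + 2) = (t - 3)*(t - 2)*(t + 3)*(t - 1)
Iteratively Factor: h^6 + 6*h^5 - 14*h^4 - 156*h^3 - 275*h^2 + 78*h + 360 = (h + 3)*(h^5 + 3*h^4 - 23*h^3 - 87*h^2 - 14*h + 120) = (h - 5)*(h + 3)*(h^4 + 8*h^3 + 17*h^2 - 2*h - 24) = (h - 5)*(h + 3)*(h + 4)*(h^3 + 4*h^2 + h - 6) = (h - 5)*(h - 1)*(h + 3)*(h + 4)*(h^2 + 5*h + 6) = (h - 5)*(h - 1)*(h + 2)*(h + 3)*(h + 4)*(h + 3)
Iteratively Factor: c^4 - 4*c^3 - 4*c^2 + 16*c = (c)*(c^3 - 4*c^2 - 4*c + 16) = c*(c - 2)*(c^2 - 2*c - 8) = c*(c - 4)*(c - 2)*(c + 2)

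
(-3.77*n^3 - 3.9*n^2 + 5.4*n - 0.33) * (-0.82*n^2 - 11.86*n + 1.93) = 3.0914*n^5 + 47.9102*n^4 + 34.5499*n^3 - 71.3004*n^2 + 14.3358*n - 0.6369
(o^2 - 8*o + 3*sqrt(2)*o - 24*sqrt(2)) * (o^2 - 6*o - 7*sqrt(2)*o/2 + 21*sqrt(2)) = o^4 - 14*o^3 - sqrt(2)*o^3/2 + 7*sqrt(2)*o^2 + 27*o^2 - 24*sqrt(2)*o + 294*o - 1008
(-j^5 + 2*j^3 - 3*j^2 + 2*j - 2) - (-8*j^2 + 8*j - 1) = -j^5 + 2*j^3 + 5*j^2 - 6*j - 1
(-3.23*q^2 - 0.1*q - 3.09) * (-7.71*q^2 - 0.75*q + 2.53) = 24.9033*q^4 + 3.1935*q^3 + 15.727*q^2 + 2.0645*q - 7.8177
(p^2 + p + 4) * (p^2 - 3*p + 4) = p^4 - 2*p^3 + 5*p^2 - 8*p + 16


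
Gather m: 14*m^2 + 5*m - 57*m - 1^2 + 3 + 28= 14*m^2 - 52*m + 30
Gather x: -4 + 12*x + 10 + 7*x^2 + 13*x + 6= 7*x^2 + 25*x + 12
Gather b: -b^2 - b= -b^2 - b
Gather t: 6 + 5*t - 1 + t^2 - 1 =t^2 + 5*t + 4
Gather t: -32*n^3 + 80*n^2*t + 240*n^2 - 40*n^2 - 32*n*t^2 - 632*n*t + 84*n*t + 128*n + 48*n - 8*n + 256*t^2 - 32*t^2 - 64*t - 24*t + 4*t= -32*n^3 + 200*n^2 + 168*n + t^2*(224 - 32*n) + t*(80*n^2 - 548*n - 84)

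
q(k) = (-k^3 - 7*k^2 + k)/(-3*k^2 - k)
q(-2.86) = 1.69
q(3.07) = 2.93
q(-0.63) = 5.63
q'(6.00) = 0.36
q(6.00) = 4.05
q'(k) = (6*k + 1)*(-k^3 - 7*k^2 + k)/(-3*k^2 - k)^2 + (-3*k^2 - 14*k + 1)/(-3*k^2 - k)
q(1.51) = 2.14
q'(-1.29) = 1.51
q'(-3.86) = 0.42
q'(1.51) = 0.65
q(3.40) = 3.07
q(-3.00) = 1.62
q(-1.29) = 2.91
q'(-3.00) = 0.48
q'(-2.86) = 0.50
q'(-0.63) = 12.54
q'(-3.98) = 0.41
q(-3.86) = 1.24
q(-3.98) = 1.19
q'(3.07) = 0.43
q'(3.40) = 0.41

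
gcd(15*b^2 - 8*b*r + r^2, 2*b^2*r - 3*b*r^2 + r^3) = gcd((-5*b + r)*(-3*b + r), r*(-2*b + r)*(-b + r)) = 1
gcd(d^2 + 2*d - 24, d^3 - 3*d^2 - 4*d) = d - 4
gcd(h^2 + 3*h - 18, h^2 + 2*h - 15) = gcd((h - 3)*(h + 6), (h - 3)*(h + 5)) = h - 3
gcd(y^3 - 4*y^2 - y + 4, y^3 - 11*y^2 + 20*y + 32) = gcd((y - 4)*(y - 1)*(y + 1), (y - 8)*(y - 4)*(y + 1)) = y^2 - 3*y - 4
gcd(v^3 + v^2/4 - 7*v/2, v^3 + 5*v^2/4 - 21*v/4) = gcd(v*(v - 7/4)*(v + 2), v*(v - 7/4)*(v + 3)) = v^2 - 7*v/4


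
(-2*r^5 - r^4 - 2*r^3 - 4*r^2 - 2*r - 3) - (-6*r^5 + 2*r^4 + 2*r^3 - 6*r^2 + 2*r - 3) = 4*r^5 - 3*r^4 - 4*r^3 + 2*r^2 - 4*r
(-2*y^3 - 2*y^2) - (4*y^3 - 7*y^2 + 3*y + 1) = -6*y^3 + 5*y^2 - 3*y - 1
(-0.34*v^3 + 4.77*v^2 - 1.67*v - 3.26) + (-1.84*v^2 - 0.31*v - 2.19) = -0.34*v^3 + 2.93*v^2 - 1.98*v - 5.45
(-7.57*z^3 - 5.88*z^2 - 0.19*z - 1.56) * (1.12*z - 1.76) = -8.4784*z^4 + 6.7376*z^3 + 10.136*z^2 - 1.4128*z + 2.7456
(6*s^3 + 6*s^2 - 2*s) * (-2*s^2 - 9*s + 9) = -12*s^5 - 66*s^4 + 4*s^3 + 72*s^2 - 18*s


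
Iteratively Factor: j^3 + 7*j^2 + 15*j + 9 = (j + 1)*(j^2 + 6*j + 9) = (j + 1)*(j + 3)*(j + 3)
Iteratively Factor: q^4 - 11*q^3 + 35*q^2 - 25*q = (q - 5)*(q^3 - 6*q^2 + 5*q) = (q - 5)*(q - 1)*(q^2 - 5*q) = q*(q - 5)*(q - 1)*(q - 5)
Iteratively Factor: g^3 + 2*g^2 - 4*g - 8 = (g - 2)*(g^2 + 4*g + 4) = (g - 2)*(g + 2)*(g + 2)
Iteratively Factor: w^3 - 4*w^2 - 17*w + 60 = (w - 3)*(w^2 - w - 20) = (w - 3)*(w + 4)*(w - 5)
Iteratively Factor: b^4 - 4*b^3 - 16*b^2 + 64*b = (b - 4)*(b^3 - 16*b) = b*(b - 4)*(b^2 - 16) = b*(b - 4)^2*(b + 4)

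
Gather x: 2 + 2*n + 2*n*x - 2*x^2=2*n*x + 2*n - 2*x^2 + 2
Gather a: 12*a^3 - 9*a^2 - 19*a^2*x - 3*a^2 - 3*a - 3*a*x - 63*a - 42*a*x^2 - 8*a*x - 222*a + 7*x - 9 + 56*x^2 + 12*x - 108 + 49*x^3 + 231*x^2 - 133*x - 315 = 12*a^3 + a^2*(-19*x - 12) + a*(-42*x^2 - 11*x - 288) + 49*x^3 + 287*x^2 - 114*x - 432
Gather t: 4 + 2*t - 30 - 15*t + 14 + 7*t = -6*t - 12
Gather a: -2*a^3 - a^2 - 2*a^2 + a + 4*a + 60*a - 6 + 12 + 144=-2*a^3 - 3*a^2 + 65*a + 150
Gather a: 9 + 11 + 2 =22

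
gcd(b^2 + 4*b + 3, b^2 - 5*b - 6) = b + 1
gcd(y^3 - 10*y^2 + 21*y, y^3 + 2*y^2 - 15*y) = y^2 - 3*y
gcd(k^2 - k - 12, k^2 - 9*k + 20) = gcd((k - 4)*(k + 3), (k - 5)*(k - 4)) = k - 4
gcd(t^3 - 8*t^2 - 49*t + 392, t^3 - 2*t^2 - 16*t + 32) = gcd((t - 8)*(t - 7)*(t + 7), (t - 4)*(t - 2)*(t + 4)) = 1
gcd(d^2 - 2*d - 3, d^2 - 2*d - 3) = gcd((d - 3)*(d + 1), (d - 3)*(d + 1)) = d^2 - 2*d - 3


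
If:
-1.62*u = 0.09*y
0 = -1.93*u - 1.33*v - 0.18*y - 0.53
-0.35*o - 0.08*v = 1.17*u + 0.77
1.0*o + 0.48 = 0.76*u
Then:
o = -0.77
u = -0.38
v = -0.77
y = 6.77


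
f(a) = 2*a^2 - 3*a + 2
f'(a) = 4*a - 3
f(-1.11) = 7.79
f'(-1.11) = -7.44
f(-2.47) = 21.61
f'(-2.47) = -12.88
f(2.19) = 5.02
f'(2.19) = 5.76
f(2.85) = 9.70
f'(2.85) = 8.40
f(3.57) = 16.78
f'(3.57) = 11.28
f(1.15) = 1.20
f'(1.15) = 1.60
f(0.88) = 0.91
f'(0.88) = 0.52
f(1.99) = 3.95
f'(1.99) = 4.96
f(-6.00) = 92.00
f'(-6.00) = -27.00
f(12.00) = 254.00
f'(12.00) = 45.00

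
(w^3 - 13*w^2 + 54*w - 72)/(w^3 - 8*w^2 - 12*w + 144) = (w^2 - 7*w + 12)/(w^2 - 2*w - 24)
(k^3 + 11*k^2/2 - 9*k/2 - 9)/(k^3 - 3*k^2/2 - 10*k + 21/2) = (2*k^3 + 11*k^2 - 9*k - 18)/(2*k^3 - 3*k^2 - 20*k + 21)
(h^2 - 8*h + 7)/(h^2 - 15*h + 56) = (h - 1)/(h - 8)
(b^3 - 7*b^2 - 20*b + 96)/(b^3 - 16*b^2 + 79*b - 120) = (b + 4)/(b - 5)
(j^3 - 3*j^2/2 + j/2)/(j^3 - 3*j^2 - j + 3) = j*(2*j - 1)/(2*(j^2 - 2*j - 3))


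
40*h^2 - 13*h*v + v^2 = (-8*h + v)*(-5*h + v)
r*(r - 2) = r^2 - 2*r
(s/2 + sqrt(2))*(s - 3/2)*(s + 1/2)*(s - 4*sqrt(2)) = s^4/2 - sqrt(2)*s^3 - s^3/2 - 67*s^2/8 + sqrt(2)*s^2 + 3*sqrt(2)*s/4 + 8*s + 6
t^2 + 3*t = t*(t + 3)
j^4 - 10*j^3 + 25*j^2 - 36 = (j - 6)*(j - 3)*(j - 2)*(j + 1)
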